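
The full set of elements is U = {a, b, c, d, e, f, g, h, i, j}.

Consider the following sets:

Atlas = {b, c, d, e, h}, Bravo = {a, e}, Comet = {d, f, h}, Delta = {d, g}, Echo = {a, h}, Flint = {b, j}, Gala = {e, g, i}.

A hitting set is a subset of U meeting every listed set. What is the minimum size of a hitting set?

The 4 elements {a, b, d, g} hit every set.
No choice of 3 elements meets every set, so 4 is the minimum.

4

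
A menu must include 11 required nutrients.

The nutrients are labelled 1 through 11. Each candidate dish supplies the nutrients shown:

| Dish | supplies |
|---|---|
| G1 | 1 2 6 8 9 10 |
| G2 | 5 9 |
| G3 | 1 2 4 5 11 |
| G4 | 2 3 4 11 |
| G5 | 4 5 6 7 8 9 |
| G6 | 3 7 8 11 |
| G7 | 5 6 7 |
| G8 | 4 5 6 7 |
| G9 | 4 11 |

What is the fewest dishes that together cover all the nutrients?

G1 and G4 and G5 together: G1 ∪ G4 ∪ G5 = {1, 2, 3, 4, 5, 6, 7, 8, 9, 10, 11} — every nutrient is covered.
Only G1 contains 10, so G1 is forced; the remaining 5 nutrients need at least 2 more dishes (each remaining dish adds at most 3) — so at least 3 dishes are needed, and 3 is optimal.

3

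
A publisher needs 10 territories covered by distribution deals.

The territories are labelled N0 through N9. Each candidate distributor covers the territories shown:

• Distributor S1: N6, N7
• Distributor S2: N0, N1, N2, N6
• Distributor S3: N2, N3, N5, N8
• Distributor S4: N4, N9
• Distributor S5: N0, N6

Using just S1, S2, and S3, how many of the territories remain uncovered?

2

Union of S1, S2, S3 = {N0, N1, N2, N3, N5, N6, N7, N8}.
Not covered: N4, N9 — 2 territories.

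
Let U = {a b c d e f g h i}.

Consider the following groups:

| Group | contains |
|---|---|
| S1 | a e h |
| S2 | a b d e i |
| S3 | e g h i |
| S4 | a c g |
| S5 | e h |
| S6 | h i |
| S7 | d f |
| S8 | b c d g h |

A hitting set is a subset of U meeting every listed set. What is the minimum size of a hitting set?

3

Take T = {a, f, h}. Each listed group contains at least one of these, so T is a hitting set of size 3.
The groups S4, S5, S7 are pairwise disjoint, so any hitting set needs a separate point for each — at least 3. Hence 3 is optimal.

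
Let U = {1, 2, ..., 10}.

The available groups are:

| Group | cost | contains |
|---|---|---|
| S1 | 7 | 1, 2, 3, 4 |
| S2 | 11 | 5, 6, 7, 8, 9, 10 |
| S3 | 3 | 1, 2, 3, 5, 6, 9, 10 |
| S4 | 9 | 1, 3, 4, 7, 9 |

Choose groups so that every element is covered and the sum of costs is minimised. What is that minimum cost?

18

S1, S2 together cover every element (S1 ∪ S2 = {1, 2, 3, 4, 5, 6, 7, 8, 9, 10}); total cost 7 + 11 = 18.
The greedy pick S3, S4, S2 costs 23; no covering selection beats 18.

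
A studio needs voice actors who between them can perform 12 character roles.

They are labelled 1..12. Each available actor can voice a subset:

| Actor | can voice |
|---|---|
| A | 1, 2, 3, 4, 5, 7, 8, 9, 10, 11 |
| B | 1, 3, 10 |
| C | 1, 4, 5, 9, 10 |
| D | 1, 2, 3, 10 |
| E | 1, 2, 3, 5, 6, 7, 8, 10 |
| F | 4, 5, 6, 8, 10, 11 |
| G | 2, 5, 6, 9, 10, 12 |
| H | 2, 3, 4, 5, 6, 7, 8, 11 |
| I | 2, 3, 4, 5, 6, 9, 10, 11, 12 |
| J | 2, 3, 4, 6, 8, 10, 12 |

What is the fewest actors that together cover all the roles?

2

Take {A, I}. Their union is {1, 2, 3, 4, 5, 6, 7, 8, 9, 10, 11, 12}, which is all 12 roles.
No single actor has all 12 roles (the largest, A, has 10), so 2 is optimal.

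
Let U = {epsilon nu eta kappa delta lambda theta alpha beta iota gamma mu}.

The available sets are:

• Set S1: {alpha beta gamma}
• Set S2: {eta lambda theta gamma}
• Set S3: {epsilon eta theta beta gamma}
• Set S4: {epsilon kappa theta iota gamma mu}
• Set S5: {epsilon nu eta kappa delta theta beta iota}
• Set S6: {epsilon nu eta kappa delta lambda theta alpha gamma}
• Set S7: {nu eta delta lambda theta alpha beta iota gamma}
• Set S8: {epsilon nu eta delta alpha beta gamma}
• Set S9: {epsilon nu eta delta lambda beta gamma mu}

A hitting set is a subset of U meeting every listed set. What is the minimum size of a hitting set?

H = {eta, gamma} meets every set (each contains at least one member of H), and |H| = 2.
No single point lies in every set, so at least 2 are needed and 2 is optimal.

2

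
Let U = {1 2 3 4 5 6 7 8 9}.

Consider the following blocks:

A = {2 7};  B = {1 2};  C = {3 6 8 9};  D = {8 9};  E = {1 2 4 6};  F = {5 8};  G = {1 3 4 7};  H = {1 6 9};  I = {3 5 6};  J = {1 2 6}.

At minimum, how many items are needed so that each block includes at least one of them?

4

T = {2, 3, 6, 8} meets every block (each contains at least one member of T), and |T| = 4.
No choice of 3 items meets every block, so 4 is the minimum.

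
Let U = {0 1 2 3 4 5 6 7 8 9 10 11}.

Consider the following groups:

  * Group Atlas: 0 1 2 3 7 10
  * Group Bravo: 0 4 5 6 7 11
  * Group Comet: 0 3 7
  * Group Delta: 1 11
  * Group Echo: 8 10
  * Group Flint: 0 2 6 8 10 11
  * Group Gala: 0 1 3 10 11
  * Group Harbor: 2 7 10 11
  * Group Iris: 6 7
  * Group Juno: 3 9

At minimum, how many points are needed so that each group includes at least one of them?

The 4 points {3, 6, 8, 11} hit every group.
The groups Delta, Echo, Iris, Juno are pairwise disjoint, so any hitting set needs a separate point for each — at least 4. Hence 4 is optimal.

4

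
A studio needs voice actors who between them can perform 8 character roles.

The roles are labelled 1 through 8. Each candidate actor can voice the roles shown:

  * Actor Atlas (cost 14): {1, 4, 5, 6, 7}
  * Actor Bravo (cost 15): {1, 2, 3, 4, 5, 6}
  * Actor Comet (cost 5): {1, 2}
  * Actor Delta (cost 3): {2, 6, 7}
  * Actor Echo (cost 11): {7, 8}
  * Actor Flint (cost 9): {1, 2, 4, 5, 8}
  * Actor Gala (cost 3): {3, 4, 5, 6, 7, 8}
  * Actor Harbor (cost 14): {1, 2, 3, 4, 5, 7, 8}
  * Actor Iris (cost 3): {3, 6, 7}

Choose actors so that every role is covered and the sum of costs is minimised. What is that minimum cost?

8

Comet, Gala together cover every role (Comet ∪ Gala = {1, 2, 3, 4, 5, 6, 7, 8}); total cost 5 + 3 = 8.
No covering selection has total cost below 8.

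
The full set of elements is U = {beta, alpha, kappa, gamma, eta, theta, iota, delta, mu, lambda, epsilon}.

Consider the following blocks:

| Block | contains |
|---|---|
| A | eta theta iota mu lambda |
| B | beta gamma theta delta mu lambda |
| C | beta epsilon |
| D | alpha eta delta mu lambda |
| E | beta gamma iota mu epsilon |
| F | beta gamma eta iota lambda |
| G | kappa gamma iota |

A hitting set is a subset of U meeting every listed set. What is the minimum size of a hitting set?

3

Take H = {beta, alpha, iota}. Each listed block contains at least one of these, so H is a hitting set of size 3.
The blocks C, D, G are pairwise disjoint, so any hitting set needs a separate element for each — at least 3. Hence 3 is optimal.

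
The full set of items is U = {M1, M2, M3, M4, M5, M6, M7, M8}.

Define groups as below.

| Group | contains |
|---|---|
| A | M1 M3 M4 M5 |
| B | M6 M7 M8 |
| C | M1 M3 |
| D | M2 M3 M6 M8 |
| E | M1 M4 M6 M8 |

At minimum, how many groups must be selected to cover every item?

A and B and D together: A ∪ B ∪ D = {M1, M2, M3, M4, M5, M6, M7, M8} — every item is covered.
Only D contains M2, so D is forced; the remaining 4 items need at least 2 more groups (each remaining group adds at most 3) — so at least 3 groups are needed, and 3 is optimal.

3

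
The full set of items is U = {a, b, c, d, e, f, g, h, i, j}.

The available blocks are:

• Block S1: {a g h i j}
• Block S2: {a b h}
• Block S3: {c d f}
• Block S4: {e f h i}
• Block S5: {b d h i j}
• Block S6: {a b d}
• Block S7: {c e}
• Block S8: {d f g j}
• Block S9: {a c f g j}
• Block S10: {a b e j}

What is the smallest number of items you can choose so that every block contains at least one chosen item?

T = {a, d, e} meets every block (each contains at least one member of T), and |T| = 3.
The blocks S2, S7, S8 are pairwise disjoint, so any hitting set needs a separate item for each — at least 3. Hence 3 is optimal.

3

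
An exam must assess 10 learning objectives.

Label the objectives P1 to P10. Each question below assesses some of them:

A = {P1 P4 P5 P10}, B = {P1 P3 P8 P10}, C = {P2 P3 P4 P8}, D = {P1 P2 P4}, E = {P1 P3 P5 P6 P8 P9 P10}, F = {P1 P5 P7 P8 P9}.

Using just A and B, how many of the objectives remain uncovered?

4

Union of A, B = {P1, P3, P4, P5, P8, P10}.
Not covered: P2, P6, P7, P9 — 4 objectives.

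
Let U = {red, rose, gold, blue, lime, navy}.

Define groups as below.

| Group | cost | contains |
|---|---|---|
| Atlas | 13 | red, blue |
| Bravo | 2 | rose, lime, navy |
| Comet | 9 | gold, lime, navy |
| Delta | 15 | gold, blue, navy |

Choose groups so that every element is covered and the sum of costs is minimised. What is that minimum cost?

Atlas, Bravo, Comet together cover every element (Atlas ∪ Bravo ∪ Comet = {red, rose, gold, blue, lime, navy}); total cost 13 + 2 + 9 = 24.
No covering selection has total cost below 24.

24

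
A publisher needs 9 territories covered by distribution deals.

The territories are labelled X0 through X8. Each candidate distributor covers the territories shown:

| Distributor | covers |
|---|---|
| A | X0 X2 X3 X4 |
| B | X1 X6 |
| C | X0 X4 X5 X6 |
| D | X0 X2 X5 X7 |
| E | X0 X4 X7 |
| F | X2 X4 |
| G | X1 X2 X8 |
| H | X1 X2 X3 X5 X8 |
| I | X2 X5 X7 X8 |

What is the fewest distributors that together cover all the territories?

3

C and D and H together: C ∪ D ∪ H = {X0, X1, X2, X3, X4, X5, X6, X7, X8} — every territory is covered.
No 2 of the 9 distributors cover everything (all 36 combinations miss at least one territory), so 3 is optimal.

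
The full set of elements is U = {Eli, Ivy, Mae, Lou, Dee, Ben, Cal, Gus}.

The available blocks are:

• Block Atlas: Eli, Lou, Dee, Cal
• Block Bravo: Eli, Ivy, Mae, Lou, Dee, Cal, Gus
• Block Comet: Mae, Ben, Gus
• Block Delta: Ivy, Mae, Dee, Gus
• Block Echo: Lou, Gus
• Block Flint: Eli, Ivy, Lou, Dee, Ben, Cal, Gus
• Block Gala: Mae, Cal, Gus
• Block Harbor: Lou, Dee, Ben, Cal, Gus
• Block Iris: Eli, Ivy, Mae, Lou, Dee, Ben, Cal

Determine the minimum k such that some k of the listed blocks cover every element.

2

Flint and Iris together: Flint ∪ Iris = {Eli, Ivy, Mae, Lou, Dee, Ben, Cal, Gus} — every element is covered.
No single block has all 8 elements (the largest, Bravo, has 7), so 2 is optimal.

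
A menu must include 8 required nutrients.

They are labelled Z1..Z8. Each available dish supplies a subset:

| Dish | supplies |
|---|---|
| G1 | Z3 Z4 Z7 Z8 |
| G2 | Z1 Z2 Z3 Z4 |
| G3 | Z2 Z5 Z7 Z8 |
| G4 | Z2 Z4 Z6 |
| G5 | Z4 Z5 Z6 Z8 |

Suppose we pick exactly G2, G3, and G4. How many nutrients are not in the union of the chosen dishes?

Union of G2, G3, G4 = {Z1, Z2, Z3, Z4, Z5, Z6, Z7, Z8} — that's every nutrient, so 0 are uncovered.

0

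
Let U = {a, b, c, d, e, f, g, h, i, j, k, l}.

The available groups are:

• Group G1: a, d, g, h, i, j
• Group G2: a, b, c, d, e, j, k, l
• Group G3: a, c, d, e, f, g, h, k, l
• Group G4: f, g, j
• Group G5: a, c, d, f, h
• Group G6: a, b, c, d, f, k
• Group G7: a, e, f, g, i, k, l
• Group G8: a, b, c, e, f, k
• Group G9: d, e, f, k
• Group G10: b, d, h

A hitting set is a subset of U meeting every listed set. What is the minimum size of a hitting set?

2

The 2 items {d, f} hit every group.
The groups G4, G10 are pairwise disjoint, so any hitting set needs a separate item for each — at least 2. Hence 2 is optimal.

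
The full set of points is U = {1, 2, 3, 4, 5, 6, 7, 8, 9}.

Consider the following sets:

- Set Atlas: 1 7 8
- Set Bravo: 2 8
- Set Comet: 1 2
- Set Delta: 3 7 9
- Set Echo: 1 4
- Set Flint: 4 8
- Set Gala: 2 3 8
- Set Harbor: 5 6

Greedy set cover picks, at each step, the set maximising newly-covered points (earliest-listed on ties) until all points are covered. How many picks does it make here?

5

Greedy: pick Atlas (covers 3 new) → pick Delta (covers 2 new) → pick Harbor (covers 2 new) → pick Bravo (covers 1 new) → pick Echo (covers 1 new). Total picks: 5.
(The true minimum cover uses only 4 sets, so greedy is not optimal here.)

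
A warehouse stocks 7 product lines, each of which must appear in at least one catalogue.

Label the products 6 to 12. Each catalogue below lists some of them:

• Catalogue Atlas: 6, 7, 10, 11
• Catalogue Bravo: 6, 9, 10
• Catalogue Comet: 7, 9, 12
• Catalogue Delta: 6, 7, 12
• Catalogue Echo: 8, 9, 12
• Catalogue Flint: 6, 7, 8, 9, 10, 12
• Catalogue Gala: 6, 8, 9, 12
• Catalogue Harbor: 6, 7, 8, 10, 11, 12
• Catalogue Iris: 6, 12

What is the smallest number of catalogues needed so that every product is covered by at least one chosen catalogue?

2

Bravo and Harbor together: Bravo ∪ Harbor = {6, 7, 8, 9, 10, 11, 12} — every product is covered.
No single catalogue has all 7 products (the largest, Flint, has 6), so 2 is optimal.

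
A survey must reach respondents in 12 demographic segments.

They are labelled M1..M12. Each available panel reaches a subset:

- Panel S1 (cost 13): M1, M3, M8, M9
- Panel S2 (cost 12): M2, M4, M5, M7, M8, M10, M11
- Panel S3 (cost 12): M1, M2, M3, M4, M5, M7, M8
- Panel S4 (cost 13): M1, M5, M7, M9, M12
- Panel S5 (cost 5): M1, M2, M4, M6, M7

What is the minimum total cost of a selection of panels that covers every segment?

S2, S3, S4, S5 together cover every segment (S2 ∪ S3 ∪ S4 ∪ S5 = {M1, M2, M3, M4, M5, M6, M7, M8, M9, M10, M11, M12}); total cost 12 + 12 + 13 + 5 = 42.
The greedy pick S5, S2, S1, S4 costs 43; no covering selection beats 42.

42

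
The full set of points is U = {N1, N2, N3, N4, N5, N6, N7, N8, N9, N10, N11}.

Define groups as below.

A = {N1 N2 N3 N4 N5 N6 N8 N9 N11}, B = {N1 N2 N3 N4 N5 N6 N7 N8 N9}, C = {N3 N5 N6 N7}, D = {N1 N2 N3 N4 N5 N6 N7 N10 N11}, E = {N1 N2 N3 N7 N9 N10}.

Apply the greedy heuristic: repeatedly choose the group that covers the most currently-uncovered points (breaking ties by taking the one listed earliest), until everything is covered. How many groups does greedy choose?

2

Greedy: pick A (covers 9 new) → pick D (covers 2 new). Total picks: 2.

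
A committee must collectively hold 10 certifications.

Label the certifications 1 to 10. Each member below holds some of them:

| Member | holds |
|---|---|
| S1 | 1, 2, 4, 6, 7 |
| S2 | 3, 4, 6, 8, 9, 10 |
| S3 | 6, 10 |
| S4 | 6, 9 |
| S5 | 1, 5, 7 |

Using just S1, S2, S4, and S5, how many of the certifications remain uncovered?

Union of S1, S2, S4, S5 = {1, 2, 3, 4, 5, 6, 7, 8, 9, 10} — that's every certification, so 0 are uncovered.

0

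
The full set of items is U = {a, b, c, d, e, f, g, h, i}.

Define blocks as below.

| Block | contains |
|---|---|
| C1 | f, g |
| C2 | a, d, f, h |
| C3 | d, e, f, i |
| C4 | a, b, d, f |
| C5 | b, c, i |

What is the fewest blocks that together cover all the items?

C1 and C2 and C3 and C5 together: C1 ∪ C2 ∪ C3 ∪ C5 = {a, b, c, d, e, f, g, h, i} — every item is covered.
Only C3 contains e, so C3 is forced; the remaining 5 items need at least 3 more blocks (each remaining block adds at most 2) — so at least 4 blocks are needed, and 4 is optimal.

4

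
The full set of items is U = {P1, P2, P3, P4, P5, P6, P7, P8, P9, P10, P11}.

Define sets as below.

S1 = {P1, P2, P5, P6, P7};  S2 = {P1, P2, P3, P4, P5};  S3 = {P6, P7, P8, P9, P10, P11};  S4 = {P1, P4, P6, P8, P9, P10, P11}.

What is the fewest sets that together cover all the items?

2

Take {S2, S3}. Their union is {P1, P2, P3, P4, P5, P6, P7, P8, P9, P10, P11}, which is all 11 items.
No single set has all 11 items (the largest, S4, has 7), so 2 is optimal.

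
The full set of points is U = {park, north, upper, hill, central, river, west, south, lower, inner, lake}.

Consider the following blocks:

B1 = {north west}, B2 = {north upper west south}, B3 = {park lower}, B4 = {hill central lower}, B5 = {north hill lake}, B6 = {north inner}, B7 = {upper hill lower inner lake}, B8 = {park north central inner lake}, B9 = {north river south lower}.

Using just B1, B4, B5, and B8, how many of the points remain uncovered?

Union of B1, B4, B5, B8 = {park, north, hill, central, west, lower, inner, lake}.
Not covered: upper, river, south — 3 points.

3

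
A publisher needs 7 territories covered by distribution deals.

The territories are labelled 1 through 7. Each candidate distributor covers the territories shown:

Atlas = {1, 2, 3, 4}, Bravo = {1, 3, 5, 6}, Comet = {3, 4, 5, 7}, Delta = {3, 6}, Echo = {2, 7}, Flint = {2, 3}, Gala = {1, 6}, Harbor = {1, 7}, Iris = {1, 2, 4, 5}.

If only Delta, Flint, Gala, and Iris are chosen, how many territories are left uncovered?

1

Union of Delta, Flint, Gala, Iris = {1, 2, 3, 4, 5, 6}.
Not covered: 7 — 1 territory.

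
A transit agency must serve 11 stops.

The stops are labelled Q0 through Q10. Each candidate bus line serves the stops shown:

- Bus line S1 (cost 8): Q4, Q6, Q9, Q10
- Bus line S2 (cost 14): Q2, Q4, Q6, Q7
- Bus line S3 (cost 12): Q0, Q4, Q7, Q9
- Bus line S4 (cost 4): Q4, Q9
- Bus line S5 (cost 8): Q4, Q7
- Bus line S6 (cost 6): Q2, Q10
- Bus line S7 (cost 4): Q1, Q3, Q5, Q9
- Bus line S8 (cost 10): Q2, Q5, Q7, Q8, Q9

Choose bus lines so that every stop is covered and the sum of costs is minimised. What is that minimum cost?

S1, S3, S7, S8 together cover every stop (S1 ∪ S3 ∪ S7 ∪ S8 = {Q0, Q1, Q2, Q3, Q4, Q5, Q6, Q7, Q8, Q9, Q10}); total cost 8 + 12 + 4 + 10 = 34.
No covering selection has total cost below 34.

34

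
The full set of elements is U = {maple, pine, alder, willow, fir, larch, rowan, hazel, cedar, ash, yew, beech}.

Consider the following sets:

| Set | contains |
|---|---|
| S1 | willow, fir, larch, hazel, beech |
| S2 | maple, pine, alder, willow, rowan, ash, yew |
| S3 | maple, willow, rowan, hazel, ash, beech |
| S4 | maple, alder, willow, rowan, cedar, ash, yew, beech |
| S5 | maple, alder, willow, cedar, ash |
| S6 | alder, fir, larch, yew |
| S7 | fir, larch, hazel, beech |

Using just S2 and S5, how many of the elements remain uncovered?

Union of S2, S5 = {maple, pine, alder, willow, rowan, cedar, ash, yew}.
Not covered: fir, larch, hazel, beech — 4 elements.

4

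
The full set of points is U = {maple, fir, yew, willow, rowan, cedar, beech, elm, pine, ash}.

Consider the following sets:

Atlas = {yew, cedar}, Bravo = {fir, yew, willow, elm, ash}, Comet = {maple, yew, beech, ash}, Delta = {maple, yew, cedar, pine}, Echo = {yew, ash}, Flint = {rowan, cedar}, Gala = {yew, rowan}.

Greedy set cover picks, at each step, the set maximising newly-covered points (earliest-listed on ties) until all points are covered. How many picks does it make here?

4

Greedy: pick Bravo (covers 5 new) → pick Delta (covers 3 new) → pick Comet (covers 1 new) → pick Flint (covers 1 new). Total picks: 4.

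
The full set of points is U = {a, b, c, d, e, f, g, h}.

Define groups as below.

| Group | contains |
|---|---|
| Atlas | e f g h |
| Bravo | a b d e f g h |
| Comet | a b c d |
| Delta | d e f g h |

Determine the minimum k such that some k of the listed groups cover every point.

Bravo and Comet cover everything between them: the union {a, b, c, d, e, f, g, h} is all of U.
No single group has all 8 points (the largest, Bravo, has 7), so 2 is optimal.

2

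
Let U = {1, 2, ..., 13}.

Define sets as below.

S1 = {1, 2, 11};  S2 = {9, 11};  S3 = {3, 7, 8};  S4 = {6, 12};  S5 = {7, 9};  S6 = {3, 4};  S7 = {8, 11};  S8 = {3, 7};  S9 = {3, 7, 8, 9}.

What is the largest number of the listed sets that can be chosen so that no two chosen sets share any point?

4

S1, S4, S5, S6 are pairwise disjoint (S1={1,2,11}; S4={6,12}; S5={7,9}; S6={3,4}).
Every remaining set overlaps one of these, and no 5 of the listed sets are pairwise disjoint, so 4 is the maximum.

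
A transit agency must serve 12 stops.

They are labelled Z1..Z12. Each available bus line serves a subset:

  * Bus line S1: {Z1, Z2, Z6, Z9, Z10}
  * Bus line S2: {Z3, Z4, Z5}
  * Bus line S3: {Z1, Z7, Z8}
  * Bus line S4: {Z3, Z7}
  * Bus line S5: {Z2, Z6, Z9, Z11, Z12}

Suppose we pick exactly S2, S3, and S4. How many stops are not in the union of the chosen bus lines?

Union of S2, S3, S4 = {Z1, Z3, Z4, Z5, Z7, Z8}.
Not covered: Z2, Z6, Z9, Z10, Z11, Z12 — 6 stops.

6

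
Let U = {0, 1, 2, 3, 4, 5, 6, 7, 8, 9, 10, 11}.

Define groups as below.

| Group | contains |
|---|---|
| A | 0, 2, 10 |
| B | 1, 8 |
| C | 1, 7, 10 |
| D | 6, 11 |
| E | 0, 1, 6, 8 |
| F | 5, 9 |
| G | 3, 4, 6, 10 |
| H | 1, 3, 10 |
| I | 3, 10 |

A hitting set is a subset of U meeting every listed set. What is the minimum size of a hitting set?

4

T = {5, 8, 10, 11} meets every group (each contains at least one member of T), and |T| = 4.
The groups B, D, F, I are pairwise disjoint, so any hitting set needs a separate point for each — at least 4. Hence 4 is optimal.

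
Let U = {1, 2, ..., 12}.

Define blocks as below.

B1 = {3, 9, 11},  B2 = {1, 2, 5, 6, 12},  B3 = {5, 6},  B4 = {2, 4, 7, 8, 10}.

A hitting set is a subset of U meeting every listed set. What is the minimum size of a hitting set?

Take H = {2, 5, 11}. Each listed block contains at least one of these, so H is a hitting set of size 3.
The blocks B1, B3, B4 are pairwise disjoint, so any hitting set needs a separate element for each — at least 3. Hence 3 is optimal.

3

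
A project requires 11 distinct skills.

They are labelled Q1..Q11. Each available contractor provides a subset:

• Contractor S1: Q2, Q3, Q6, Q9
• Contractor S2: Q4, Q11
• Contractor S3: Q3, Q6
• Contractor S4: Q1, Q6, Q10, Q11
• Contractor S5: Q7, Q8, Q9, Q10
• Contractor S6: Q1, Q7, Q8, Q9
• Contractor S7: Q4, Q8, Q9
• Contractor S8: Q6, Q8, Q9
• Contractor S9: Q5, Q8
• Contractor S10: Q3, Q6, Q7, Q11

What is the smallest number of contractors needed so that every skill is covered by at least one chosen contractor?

5

S1 and S2 and S5 and S6 and S9 together: S1 ∪ S2 ∪ S5 ∪ S6 ∪ S9 = {Q1, Q2, Q3, Q4, Q5, Q6, Q7, Q8, Q9, Q10, Q11} — every skill is covered.
No 4 of the 10 contractors cover everything (all 210 combinations miss at least one skill), so 5 is optimal.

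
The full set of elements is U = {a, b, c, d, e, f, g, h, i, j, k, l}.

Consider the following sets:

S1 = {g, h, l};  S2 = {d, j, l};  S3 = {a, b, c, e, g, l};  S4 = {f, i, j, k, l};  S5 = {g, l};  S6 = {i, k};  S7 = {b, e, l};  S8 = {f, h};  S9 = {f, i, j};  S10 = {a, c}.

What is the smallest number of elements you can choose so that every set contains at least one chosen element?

4

The 4 elements {c, h, i, l} hit every set.
The sets S2, S6, S8, S10 are pairwise disjoint, so any hitting set needs a separate element for each — at least 4. Hence 4 is optimal.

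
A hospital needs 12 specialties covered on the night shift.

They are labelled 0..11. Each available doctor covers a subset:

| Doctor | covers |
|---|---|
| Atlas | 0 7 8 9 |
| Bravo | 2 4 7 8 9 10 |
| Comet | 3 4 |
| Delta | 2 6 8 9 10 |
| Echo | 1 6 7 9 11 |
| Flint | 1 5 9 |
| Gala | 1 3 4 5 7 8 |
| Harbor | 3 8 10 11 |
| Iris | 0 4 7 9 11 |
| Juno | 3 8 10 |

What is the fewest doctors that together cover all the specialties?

Delta and Gala and Iris together: Delta ∪ Gala ∪ Iris = {0, 1, 2, 3, 4, 5, 6, 7, 8, 9, 10, 11} — every specialty is covered.
No 2 of the 10 doctors cover everything (all 45 combinations miss at least one specialty), so 3 is optimal.

3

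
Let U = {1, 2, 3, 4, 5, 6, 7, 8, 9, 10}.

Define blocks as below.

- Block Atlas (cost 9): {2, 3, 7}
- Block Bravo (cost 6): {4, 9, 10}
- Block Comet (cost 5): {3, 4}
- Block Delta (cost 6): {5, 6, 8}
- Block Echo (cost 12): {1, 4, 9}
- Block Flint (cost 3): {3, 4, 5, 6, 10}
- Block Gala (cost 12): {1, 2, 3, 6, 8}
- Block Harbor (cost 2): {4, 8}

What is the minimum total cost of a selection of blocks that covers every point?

26

Atlas, Echo, Flint, Harbor together cover every point (Atlas ∪ Echo ∪ Flint ∪ Harbor = {1, 2, 3, 4, 5, 6, 7, 8, 9, 10}); total cost 9 + 12 + 3 + 2 = 26.
The greedy pick Flint, Harbor, Atlas, Bravo, Echo costs 32; no covering selection beats 26.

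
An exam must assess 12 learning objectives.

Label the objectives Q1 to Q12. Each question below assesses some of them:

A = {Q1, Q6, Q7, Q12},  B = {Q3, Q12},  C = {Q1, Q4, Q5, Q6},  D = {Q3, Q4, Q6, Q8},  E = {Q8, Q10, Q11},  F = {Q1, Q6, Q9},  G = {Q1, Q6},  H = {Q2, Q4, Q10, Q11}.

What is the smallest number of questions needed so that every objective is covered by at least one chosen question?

5

A and C and D and F and H together: A ∪ C ∪ D ∪ F ∪ H = {Q1, Q2, Q3, Q4, Q5, Q6, Q7, Q8, Q9, Q10, Q11, Q12} — every objective is covered.
No 4 of the 8 questions cover everything (all 70 combinations miss at least one objective), so 5 is optimal.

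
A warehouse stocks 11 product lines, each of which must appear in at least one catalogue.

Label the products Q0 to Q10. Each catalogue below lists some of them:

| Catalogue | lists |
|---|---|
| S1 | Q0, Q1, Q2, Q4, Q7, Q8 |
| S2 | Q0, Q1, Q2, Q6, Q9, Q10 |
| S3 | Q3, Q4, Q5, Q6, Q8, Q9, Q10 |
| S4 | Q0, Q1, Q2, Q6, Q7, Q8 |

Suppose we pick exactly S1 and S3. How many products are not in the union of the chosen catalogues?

Union of S1, S3 = {Q0, Q1, Q2, Q3, Q4, Q5, Q6, Q7, Q8, Q9, Q10} — that's every product, so 0 are uncovered.

0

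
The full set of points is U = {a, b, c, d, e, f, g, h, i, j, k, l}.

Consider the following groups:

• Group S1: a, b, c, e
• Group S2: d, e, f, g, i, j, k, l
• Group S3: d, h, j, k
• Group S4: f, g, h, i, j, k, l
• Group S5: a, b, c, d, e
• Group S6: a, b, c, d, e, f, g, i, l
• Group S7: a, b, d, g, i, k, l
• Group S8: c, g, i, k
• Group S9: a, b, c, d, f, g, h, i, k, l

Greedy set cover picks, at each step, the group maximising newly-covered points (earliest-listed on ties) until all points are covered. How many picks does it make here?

2

Greedy: pick S9 (covers 10 new) → pick S2 (covers 2 new). Total picks: 2.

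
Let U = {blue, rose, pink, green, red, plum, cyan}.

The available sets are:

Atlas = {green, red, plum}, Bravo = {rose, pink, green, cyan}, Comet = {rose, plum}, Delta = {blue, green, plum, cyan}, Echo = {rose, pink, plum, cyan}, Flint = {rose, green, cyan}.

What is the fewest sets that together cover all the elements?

Take {Atlas, Delta, Echo}. Their union is {blue, rose, pink, green, red, plum, cyan}, which is all 7 elements.
Only Delta contains blue, so Delta is forced; the remaining 3 elements need at least 2 more sets (each remaining set adds at most 2) — so at least 3 sets are needed, and 3 is optimal.

3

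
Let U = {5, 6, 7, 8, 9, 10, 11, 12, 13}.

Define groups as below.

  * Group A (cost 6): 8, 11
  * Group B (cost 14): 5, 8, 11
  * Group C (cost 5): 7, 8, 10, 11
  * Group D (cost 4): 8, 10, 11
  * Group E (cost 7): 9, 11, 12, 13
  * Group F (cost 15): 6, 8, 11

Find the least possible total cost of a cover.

B, C, E, F together cover every element (B ∪ C ∪ E ∪ F = {5, 6, 7, 8, 9, 10, 11, 12, 13}); total cost 14 + 5 + 7 + 15 = 41.
No covering selection has total cost below 41.

41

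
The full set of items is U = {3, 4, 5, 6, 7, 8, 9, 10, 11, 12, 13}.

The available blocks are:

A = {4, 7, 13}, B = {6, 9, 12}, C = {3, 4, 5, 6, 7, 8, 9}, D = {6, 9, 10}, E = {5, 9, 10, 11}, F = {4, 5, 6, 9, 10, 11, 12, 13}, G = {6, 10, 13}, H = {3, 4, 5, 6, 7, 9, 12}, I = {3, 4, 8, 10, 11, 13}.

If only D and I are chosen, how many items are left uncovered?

Union of D, I = {3, 4, 6, 8, 9, 10, 11, 13}.
Not covered: 5, 7, 12 — 3 items.

3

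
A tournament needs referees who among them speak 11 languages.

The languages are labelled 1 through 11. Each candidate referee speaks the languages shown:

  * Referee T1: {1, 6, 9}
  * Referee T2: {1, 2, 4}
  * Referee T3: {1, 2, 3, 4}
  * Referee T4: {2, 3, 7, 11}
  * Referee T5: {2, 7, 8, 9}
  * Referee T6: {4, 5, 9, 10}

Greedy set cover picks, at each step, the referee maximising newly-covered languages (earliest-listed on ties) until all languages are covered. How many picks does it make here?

5

Greedy: pick T3 (covers 4 new) → pick T5 (covers 3 new) → pick T6 (covers 2 new) → pick T1 (covers 1 new) → pick T4 (covers 1 new). Total picks: 5.
(The true minimum cover uses only 4 referees, so greedy is not optimal here.)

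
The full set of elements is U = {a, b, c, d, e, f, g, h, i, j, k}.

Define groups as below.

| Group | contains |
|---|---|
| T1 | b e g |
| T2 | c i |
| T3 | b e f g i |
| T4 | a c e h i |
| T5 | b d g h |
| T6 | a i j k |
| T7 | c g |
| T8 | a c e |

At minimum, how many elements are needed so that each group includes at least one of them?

3

The 3 elements {c, g, i} hit every group.
No choice of 2 elements meets every group, so 3 is the minimum.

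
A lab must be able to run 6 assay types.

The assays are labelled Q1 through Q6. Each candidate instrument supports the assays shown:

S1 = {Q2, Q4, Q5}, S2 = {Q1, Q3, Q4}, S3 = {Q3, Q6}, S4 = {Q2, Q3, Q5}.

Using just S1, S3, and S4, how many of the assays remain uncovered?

Union of S1, S3, S4 = {Q2, Q3, Q4, Q5, Q6}.
Not covered: Q1 — 1 assay.

1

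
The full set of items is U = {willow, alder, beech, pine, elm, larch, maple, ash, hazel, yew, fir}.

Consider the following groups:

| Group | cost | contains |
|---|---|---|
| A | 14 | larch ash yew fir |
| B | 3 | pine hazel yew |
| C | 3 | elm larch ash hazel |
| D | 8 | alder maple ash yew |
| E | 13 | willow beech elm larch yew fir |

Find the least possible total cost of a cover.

24

B, D, E together cover every item (B ∪ D ∪ E = {willow, alder, beech, pine, elm, larch, maple, ash, hazel, yew, fir}); total cost 3 + 8 + 13 = 24.
The greedy pick C, B, D, E costs 27; no covering selection beats 24.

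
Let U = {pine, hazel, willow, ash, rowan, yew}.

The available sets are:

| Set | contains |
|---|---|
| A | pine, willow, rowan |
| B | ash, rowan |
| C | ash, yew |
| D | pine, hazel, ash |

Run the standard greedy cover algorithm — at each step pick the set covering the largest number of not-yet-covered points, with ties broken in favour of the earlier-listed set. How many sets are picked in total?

Greedy: pick A (covers 3 new) → pick C (covers 2 new) → pick D (covers 1 new). Total picks: 3.

3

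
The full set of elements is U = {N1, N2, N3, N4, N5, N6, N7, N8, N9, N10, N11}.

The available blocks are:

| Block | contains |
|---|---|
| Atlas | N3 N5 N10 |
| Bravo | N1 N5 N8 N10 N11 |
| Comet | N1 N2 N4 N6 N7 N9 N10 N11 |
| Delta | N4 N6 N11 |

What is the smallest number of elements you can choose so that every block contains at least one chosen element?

2

The 2 elements {N5, N6} hit every block.
The blocks Atlas, Delta are pairwise disjoint, so any hitting set needs a separate element for each — at least 2. Hence 2 is optimal.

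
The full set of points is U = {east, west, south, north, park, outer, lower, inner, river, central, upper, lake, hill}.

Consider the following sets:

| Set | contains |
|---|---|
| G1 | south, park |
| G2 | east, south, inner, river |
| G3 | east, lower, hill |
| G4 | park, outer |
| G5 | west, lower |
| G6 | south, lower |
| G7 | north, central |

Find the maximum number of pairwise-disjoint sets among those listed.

G2, G4, G5, G7 are pairwise disjoint (G2={east,south,inner,river}; G4={park,outer}; G5={west,lower}; G7={north,central}).
Every remaining set overlaps one of these, and no 5 of the listed sets are pairwise disjoint, so 4 is the maximum.

4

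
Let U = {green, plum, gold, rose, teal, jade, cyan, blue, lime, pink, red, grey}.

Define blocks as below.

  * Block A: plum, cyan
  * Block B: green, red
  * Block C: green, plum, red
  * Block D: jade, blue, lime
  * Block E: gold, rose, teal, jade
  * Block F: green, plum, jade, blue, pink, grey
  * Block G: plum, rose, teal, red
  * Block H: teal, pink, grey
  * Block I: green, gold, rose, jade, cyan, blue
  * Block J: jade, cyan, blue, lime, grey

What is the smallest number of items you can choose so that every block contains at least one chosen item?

4

Take T = {green, teal, cyan, blue}. Each listed block contains at least one of these, so T is a hitting set of size 4.
The blocks A, B, D, H are pairwise disjoint, so any hitting set needs a separate item for each — at least 4. Hence 4 is optimal.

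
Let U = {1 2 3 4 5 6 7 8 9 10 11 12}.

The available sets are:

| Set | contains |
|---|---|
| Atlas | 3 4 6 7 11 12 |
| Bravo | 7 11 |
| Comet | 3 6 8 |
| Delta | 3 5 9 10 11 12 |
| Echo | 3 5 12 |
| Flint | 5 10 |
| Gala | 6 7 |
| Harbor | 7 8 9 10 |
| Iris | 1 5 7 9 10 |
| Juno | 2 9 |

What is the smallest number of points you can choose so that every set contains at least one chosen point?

The 4 points {5, 7, 8, 9} hit every set.
The sets Bravo, Comet, Flint, Juno are pairwise disjoint, so any hitting set needs a separate point for each — at least 4. Hence 4 is optimal.

4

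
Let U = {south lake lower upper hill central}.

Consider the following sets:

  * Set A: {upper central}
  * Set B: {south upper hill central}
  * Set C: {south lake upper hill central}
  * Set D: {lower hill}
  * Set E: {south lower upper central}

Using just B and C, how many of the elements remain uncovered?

1

Union of B, C = {south, lake, upper, hill, central}.
Not covered: lower — 1 element.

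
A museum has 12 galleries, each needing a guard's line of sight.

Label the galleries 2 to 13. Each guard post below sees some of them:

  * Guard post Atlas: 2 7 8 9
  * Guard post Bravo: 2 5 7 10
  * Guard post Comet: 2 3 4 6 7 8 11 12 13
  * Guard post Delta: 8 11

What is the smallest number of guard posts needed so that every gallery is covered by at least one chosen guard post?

3

Atlas and Bravo and Comet together: Atlas ∪ Bravo ∪ Comet = {2, 3, 4, 5, 6, 7, 8, 9, 10, 11, 12, 13} — every gallery is covered.
Only Comet contains 3, so Comet is forced; the remaining 3 galleries need at least 2 more guard posts (each remaining guard post adds at most 2) — so at least 3 guard posts are needed, and 3 is optimal.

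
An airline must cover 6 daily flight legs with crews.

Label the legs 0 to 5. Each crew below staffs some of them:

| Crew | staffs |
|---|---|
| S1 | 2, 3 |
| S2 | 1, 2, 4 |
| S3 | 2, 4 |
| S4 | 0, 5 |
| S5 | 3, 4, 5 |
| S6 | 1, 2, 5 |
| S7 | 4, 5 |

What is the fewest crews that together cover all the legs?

3

Take {S4, S5, S6}. Their union is {0, 1, 2, 3, 4, 5}, which is all 6 legs.
Only S4 contains 0, so S4 is forced; the remaining 4 legs need at least 2 more crews (each remaining crew adds at most 3) — so at least 3 crews are needed, and 3 is optimal.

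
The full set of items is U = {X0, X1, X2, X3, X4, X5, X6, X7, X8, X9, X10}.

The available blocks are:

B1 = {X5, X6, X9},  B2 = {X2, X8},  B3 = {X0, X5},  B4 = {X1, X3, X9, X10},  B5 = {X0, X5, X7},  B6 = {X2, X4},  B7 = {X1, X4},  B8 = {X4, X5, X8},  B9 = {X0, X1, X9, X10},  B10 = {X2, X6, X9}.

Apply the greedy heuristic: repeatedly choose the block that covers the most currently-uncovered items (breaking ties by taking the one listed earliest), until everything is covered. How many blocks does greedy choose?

Greedy: pick B4 (covers 4 new) → pick B5 (covers 3 new) → pick B2 (covers 2 new) → pick B1 (covers 1 new) → pick B6 (covers 1 new). Total picks: 5.
(The true minimum cover uses only 4 blocks, so greedy is not optimal here.)

5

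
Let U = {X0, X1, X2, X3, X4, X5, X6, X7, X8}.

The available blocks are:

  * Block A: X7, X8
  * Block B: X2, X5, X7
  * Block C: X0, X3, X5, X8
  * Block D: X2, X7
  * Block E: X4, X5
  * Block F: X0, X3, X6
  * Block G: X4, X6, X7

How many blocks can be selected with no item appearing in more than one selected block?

3

D, E, F are pairwise disjoint (D={X2,X7}; E={X4,X5}; F={X0,X3,X6}).
Every remaining block overlaps one of these, and no 4 of the listed blocks are pairwise disjoint, so 3 is the maximum.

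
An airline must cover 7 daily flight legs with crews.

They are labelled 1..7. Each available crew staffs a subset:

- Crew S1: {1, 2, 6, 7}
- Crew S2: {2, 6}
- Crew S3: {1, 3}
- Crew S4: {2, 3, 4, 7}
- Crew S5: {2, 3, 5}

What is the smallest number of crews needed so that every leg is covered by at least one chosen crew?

3

Take {S1, S4, S5}. Their union is {1, 2, 3, 4, 5, 6, 7}, which is all 7 legs.
Only S4 contains 4, so S4 is forced; the remaining 3 legs need at least 2 more crews (each remaining crew adds at most 2) — so at least 3 crews are needed, and 3 is optimal.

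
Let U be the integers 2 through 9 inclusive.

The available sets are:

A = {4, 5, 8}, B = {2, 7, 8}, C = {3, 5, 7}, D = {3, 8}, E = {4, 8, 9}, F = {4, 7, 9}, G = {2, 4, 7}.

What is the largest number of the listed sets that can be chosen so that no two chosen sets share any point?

2

C, E are pairwise disjoint (C={3,5,7}; E={4,8,9}).
Every remaining set overlaps one of these, and no 3 of the listed sets are pairwise disjoint, so 2 is the maximum.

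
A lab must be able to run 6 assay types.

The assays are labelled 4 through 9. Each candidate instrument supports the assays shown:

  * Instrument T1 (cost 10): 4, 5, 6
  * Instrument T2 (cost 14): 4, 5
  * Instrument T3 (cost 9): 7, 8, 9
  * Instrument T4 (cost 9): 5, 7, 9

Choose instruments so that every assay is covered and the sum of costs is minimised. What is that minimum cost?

19

T1, T3 together cover every assay (T1 ∪ T3 = {4, 5, 6, 7, 8, 9}); total cost 10 + 9 = 19.
No covering selection has total cost below 19.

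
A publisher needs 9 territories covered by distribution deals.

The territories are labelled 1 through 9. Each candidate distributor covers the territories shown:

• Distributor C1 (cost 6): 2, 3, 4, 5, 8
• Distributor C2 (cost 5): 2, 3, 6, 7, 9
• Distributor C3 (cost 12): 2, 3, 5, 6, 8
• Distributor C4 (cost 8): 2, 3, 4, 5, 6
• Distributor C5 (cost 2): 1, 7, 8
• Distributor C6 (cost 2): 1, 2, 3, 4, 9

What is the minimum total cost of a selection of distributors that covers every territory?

C4, C5, C6 together cover every territory (C4 ∪ C5 ∪ C6 = {1, 2, 3, 4, 5, 6, 7, 8, 9}); total cost 8 + 2 + 2 = 12.
No covering selection has total cost below 12.

12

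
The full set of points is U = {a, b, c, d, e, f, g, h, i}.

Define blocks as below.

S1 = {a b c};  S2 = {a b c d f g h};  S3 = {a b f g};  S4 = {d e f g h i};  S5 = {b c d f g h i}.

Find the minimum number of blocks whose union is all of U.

2

S2 and S4 cover everything between them: the union {a, b, c, d, e, f, g, h, i} is all of U.
No single block has all 9 points (the largest, S2, has 7), so 2 is optimal.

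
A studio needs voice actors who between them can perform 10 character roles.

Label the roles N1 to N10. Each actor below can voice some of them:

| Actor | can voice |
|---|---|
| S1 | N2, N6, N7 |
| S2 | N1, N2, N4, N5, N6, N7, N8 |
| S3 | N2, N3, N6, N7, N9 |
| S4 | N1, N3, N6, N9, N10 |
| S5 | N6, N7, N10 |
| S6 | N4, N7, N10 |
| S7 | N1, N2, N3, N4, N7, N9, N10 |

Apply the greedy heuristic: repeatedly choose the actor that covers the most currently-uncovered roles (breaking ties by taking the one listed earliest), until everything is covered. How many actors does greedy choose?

2

Greedy: pick S2 (covers 7 new) → pick S4 (covers 3 new). Total picks: 2.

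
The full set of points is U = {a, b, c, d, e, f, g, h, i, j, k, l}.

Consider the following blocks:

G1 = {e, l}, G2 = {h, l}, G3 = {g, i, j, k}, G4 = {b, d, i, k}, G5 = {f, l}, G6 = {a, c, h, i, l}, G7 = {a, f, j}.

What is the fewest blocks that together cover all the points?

5

Take {G1, G3, G4, G6, G7}. Their union is {a, b, c, d, e, f, g, h, i, j, k, l}, which is all 12 points.
No 4 of the 7 blocks cover everything (all 35 combinations miss at least one point), so 5 is optimal.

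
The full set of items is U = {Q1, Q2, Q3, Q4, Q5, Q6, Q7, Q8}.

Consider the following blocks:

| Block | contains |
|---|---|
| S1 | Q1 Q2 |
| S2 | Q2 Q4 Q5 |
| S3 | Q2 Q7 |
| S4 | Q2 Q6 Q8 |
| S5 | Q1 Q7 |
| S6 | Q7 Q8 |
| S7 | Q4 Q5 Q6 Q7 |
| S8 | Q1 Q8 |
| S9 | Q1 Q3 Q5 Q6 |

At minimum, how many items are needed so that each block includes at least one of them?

H = {Q1, Q2, Q7} meets every block (each contains at least one member of H), and |H| = 3.
No choice of 2 items meets every block, so 3 is the minimum.

3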